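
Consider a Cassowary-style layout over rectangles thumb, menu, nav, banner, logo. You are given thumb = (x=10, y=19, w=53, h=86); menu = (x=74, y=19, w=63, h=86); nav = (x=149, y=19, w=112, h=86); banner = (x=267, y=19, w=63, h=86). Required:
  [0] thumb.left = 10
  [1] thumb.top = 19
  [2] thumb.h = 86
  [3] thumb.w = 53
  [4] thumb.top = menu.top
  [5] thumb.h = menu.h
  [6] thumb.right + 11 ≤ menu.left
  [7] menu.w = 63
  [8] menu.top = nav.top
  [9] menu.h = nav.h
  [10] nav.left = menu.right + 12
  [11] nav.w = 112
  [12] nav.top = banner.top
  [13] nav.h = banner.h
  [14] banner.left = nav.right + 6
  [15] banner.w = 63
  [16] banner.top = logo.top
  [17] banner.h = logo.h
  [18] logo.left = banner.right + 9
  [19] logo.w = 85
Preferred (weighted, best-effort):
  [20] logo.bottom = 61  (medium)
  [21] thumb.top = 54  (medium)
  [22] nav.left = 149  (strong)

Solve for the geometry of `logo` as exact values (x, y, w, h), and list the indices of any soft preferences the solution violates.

1. logo.y = 19  [banner.top = logo.top]
2. logo.h = 86  [banner.h = logo.h]
3. logo.x = 339  [logo.left = banner.right + 9]
4. logo.w = 85  [logo.w = 85]

logo = (x=339, y=19, w=85, h=86)
violated soft preferences: 20, 21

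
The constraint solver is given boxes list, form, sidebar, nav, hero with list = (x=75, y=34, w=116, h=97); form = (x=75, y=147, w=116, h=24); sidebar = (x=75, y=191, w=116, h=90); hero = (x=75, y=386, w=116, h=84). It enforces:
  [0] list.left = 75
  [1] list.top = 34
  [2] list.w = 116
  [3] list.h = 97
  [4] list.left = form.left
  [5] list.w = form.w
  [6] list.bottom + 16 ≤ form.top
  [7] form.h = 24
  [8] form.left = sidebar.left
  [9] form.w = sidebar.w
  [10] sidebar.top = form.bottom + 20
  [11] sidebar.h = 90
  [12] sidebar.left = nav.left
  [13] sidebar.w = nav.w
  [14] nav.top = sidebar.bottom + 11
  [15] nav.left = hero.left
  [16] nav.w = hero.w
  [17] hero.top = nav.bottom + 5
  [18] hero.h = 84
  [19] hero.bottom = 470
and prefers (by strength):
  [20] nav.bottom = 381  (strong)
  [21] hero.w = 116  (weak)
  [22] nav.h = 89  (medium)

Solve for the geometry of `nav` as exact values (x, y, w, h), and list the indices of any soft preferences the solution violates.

nav = (x=75, y=292, w=116, h=89)
violated soft preferences: none

1. nav.x = 75  [sidebar.left = nav.left]
2. nav.w = 116  [sidebar.w = nav.w]
3. nav.y = 292  [nav.top = sidebar.bottom + 11]
4. nav.h = 89  [hero.top = nav.bottom + 5]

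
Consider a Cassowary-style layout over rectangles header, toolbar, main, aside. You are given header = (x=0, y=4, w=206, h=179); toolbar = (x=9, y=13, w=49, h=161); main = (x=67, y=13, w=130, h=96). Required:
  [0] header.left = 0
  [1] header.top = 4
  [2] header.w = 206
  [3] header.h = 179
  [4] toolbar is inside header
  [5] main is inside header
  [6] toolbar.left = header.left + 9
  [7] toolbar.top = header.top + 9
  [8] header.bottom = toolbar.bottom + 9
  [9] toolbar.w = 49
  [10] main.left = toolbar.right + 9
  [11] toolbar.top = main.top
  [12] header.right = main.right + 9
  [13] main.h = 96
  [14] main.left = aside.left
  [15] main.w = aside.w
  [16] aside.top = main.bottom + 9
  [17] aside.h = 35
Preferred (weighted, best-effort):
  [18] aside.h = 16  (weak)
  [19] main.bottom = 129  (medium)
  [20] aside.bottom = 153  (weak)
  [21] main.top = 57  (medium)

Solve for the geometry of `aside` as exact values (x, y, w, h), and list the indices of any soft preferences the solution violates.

aside = (x=67, y=118, w=130, h=35)
violated soft preferences: 18, 19, 21

1. aside.x = 67  [main.left = aside.left]
2. aside.w = 130  [main.w = aside.w]
3. aside.y = 118  [aside.top = main.bottom + 9]
4. aside.h = 35  [aside.h = 35]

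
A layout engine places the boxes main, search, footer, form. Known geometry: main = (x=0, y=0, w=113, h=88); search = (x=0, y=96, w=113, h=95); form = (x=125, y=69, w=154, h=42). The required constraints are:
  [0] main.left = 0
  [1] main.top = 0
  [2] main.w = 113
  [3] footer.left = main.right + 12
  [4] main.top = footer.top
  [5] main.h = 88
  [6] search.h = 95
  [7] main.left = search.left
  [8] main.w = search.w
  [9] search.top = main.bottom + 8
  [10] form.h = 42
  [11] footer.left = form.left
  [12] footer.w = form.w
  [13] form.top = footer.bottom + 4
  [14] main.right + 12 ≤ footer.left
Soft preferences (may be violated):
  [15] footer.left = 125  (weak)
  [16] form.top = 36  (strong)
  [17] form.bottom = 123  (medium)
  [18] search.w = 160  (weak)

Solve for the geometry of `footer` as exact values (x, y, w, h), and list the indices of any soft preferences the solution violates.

1. footer.x = 125  [footer.left = main.right + 12]
2. footer.y = 0  [main.top = footer.top]
3. footer.w = 154  [footer.w = form.w]
4. footer.h = 65  [form.top = footer.bottom + 4]

footer = (x=125, y=0, w=154, h=65)
violated soft preferences: 16, 17, 18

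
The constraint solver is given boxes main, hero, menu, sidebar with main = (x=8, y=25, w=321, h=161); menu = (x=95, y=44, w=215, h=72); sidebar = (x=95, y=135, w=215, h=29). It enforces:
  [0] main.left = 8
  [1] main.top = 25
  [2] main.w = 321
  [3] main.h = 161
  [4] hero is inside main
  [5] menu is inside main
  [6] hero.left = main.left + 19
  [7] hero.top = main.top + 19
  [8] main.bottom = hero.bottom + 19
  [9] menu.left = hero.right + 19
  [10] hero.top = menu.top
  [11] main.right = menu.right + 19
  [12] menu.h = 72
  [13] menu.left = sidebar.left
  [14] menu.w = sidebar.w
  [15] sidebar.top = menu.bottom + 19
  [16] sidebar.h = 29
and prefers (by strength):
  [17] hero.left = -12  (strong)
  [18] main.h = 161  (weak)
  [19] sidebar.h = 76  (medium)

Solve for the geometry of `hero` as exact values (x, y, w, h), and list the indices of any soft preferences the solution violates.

1. hero.x = 27  [hero.left = main.left + 19]
2. hero.y = 44  [hero.top = main.top + 19]
3. hero.h = 123  [main.bottom = hero.bottom + 19]
4. hero.w = 49  [menu.left = hero.right + 19]

hero = (x=27, y=44, w=49, h=123)
violated soft preferences: 17, 19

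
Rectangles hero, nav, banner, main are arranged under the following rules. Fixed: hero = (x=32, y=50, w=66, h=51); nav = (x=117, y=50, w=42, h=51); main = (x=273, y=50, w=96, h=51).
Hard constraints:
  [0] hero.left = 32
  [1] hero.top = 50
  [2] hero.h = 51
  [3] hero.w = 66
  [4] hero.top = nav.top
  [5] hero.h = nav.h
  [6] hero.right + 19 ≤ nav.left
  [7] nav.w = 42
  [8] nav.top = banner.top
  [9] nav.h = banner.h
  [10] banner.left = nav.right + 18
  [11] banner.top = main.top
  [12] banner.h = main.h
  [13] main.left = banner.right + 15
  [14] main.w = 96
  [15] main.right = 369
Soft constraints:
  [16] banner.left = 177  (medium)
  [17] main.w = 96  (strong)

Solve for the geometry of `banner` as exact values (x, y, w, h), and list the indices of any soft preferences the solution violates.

1. banner.y = 50  [nav.top = banner.top]
2. banner.h = 51  [nav.h = banner.h]
3. banner.x = 177  [banner.left = nav.right + 18]
4. banner.w = 81  [main.left = banner.right + 15]

banner = (x=177, y=50, w=81, h=51)
violated soft preferences: none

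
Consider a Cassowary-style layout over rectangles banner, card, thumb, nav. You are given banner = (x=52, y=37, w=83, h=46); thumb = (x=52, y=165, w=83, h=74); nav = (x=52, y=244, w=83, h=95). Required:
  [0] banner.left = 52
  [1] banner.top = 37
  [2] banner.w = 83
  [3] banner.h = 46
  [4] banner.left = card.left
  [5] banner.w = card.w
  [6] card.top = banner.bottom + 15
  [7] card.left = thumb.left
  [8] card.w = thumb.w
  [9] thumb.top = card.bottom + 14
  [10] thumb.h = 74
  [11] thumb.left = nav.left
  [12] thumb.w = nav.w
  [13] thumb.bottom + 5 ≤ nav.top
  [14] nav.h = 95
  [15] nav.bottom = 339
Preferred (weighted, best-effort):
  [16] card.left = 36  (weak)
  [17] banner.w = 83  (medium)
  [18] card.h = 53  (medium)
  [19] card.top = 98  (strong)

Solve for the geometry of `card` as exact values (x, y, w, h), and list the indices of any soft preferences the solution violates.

1. card.x = 52  [banner.left = card.left]
2. card.w = 83  [banner.w = card.w]
3. card.y = 98  [card.top = banner.bottom + 15]
4. card.h = 53  [thumb.top = card.bottom + 14]

card = (x=52, y=98, w=83, h=53)
violated soft preferences: 16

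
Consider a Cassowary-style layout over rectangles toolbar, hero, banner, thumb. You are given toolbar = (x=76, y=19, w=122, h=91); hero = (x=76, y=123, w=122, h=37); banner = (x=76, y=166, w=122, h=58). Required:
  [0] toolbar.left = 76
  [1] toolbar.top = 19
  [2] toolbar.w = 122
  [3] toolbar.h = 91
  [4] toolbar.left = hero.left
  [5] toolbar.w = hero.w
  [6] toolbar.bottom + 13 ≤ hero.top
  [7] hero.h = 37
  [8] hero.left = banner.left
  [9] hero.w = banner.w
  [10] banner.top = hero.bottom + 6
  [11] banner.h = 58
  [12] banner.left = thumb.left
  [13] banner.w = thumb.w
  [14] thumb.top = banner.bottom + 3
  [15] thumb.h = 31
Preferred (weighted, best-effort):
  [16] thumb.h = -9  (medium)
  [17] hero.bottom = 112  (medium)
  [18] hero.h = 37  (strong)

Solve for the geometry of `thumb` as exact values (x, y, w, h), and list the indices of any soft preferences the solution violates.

thumb = (x=76, y=227, w=122, h=31)
violated soft preferences: 16, 17

1. thumb.x = 76  [banner.left = thumb.left]
2. thumb.w = 122  [banner.w = thumb.w]
3. thumb.y = 227  [thumb.top = banner.bottom + 3]
4. thumb.h = 31  [thumb.h = 31]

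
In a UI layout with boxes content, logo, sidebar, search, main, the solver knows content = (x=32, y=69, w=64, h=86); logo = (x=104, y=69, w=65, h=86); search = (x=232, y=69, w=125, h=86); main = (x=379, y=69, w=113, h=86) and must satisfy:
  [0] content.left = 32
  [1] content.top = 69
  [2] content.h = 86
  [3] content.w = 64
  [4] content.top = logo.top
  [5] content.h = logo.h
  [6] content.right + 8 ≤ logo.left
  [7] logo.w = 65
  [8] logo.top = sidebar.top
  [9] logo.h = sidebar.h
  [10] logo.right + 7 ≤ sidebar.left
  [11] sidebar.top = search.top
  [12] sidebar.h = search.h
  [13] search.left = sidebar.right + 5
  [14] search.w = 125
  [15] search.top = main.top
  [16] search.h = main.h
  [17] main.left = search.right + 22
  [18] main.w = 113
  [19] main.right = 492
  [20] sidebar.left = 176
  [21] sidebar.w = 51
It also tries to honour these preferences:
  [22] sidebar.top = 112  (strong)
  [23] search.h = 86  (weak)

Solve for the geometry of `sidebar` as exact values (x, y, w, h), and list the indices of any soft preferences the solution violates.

sidebar = (x=176, y=69, w=51, h=86)
violated soft preferences: 22

1. sidebar.y = 69  [logo.top = sidebar.top]
2. sidebar.h = 86  [logo.h = sidebar.h]
3. sidebar.x = 176  [sidebar.left = 176]
4. sidebar.w = 51  [sidebar.w = 51]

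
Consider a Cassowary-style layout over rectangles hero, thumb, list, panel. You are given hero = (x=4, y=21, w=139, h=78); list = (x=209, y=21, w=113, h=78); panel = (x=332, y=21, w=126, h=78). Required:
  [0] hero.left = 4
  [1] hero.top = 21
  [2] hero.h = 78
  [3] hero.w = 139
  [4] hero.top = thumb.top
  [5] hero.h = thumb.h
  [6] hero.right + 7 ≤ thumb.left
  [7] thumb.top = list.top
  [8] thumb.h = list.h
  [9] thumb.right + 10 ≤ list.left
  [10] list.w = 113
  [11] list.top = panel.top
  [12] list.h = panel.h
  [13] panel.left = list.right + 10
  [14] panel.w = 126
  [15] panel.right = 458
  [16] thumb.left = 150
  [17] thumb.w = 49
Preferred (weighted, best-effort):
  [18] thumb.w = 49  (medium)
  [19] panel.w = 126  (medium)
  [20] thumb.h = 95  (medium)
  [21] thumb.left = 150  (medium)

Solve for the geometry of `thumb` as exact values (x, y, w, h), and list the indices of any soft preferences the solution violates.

thumb = (x=150, y=21, w=49, h=78)
violated soft preferences: 20

1. thumb.y = 21  [hero.top = thumb.top]
2. thumb.h = 78  [hero.h = thumb.h]
3. thumb.x = 150  [thumb.left = 150]
4. thumb.w = 49  [thumb.w = 49]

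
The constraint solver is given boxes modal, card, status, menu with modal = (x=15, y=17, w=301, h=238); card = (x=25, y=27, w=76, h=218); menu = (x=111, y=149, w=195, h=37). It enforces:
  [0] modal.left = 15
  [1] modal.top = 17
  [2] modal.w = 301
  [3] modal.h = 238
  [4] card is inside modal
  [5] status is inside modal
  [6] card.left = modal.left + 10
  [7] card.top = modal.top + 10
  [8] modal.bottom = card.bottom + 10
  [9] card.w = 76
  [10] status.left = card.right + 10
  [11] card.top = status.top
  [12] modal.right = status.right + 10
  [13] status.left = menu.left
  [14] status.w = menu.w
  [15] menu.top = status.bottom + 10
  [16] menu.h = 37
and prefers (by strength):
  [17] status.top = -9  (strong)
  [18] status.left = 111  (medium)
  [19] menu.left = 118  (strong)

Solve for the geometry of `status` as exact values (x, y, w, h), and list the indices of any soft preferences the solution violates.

1. status.x = 111  [status.left = card.right + 10]
2. status.y = 27  [card.top = status.top]
3. status.w = 195  [modal.right = status.right + 10]
4. status.h = 112  [menu.top = status.bottom + 10]

status = (x=111, y=27, w=195, h=112)
violated soft preferences: 17, 19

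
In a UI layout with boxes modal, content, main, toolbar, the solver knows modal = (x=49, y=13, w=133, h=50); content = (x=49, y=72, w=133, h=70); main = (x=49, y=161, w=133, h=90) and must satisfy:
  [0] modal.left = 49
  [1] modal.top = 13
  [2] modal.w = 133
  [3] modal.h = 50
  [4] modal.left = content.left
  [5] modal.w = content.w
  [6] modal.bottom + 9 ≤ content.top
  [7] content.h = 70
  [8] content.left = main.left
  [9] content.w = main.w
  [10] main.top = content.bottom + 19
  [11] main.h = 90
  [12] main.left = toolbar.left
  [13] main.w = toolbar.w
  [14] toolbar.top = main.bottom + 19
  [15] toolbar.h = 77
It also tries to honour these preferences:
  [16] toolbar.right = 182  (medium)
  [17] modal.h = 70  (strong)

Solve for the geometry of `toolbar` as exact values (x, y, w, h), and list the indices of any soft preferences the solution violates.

1. toolbar.x = 49  [main.left = toolbar.left]
2. toolbar.w = 133  [main.w = toolbar.w]
3. toolbar.y = 270  [toolbar.top = main.bottom + 19]
4. toolbar.h = 77  [toolbar.h = 77]

toolbar = (x=49, y=270, w=133, h=77)
violated soft preferences: 17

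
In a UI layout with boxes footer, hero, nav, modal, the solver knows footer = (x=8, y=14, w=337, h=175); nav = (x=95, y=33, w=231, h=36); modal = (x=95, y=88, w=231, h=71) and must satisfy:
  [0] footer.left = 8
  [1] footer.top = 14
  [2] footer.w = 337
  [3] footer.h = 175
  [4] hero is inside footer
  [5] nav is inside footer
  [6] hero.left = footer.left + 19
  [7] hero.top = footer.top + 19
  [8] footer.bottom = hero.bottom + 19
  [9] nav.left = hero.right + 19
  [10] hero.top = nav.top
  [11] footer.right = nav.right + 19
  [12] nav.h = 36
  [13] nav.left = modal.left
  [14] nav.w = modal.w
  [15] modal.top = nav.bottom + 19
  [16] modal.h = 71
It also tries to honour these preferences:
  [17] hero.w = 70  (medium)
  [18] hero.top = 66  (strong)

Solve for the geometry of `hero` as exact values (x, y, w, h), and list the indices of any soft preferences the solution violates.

1. hero.x = 27  [hero.left = footer.left + 19]
2. hero.y = 33  [hero.top = footer.top + 19]
3. hero.h = 137  [footer.bottom = hero.bottom + 19]
4. hero.w = 49  [nav.left = hero.right + 19]

hero = (x=27, y=33, w=49, h=137)
violated soft preferences: 17, 18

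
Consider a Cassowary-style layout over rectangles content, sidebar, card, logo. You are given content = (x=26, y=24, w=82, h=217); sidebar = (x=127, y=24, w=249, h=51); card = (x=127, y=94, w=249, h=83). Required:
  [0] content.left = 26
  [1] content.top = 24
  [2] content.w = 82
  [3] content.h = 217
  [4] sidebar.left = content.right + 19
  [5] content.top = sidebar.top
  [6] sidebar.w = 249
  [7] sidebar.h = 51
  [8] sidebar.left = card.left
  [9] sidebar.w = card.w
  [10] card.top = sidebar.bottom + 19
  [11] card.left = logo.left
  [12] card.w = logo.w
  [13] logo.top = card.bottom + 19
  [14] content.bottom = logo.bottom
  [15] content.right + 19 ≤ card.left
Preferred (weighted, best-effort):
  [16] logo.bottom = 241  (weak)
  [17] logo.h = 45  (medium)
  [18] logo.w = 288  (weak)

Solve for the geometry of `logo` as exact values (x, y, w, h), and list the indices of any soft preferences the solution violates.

1. logo.x = 127  [card.left = logo.left]
2. logo.w = 249  [card.w = logo.w]
3. logo.y = 196  [logo.top = card.bottom + 19]
4. logo.h = 45  [content.bottom = logo.bottom]

logo = (x=127, y=196, w=249, h=45)
violated soft preferences: 18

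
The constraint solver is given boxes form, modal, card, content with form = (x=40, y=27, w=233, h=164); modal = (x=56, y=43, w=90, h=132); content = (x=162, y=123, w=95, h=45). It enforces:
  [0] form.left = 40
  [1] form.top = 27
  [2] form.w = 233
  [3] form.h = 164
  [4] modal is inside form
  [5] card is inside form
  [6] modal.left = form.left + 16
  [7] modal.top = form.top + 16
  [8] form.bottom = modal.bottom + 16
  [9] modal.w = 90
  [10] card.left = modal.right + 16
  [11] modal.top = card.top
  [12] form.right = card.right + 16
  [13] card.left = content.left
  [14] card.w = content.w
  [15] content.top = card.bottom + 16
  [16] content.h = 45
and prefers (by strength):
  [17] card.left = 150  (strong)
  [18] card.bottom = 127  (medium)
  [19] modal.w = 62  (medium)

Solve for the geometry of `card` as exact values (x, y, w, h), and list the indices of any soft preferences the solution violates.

card = (x=162, y=43, w=95, h=64)
violated soft preferences: 17, 18, 19

1. card.x = 162  [card.left = modal.right + 16]
2. card.y = 43  [modal.top = card.top]
3. card.w = 95  [form.right = card.right + 16]
4. card.h = 64  [content.top = card.bottom + 16]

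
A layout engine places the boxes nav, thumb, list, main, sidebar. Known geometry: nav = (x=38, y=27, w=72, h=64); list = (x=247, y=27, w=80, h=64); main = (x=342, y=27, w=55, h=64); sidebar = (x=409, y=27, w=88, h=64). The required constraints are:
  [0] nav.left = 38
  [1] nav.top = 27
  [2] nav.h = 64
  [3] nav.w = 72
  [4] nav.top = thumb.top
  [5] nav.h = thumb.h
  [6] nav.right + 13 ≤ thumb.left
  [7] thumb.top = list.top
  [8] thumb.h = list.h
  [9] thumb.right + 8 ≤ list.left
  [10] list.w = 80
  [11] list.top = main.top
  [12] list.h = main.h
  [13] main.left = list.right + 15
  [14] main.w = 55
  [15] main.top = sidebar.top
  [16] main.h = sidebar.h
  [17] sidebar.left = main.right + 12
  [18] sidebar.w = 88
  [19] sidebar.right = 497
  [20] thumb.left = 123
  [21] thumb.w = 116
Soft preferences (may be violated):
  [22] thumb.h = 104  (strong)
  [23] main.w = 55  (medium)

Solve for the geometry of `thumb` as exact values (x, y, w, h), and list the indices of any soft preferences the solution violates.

1. thumb.y = 27  [nav.top = thumb.top]
2. thumb.h = 64  [nav.h = thumb.h]
3. thumb.x = 123  [thumb.left = 123]
4. thumb.w = 116  [thumb.w = 116]

thumb = (x=123, y=27, w=116, h=64)
violated soft preferences: 22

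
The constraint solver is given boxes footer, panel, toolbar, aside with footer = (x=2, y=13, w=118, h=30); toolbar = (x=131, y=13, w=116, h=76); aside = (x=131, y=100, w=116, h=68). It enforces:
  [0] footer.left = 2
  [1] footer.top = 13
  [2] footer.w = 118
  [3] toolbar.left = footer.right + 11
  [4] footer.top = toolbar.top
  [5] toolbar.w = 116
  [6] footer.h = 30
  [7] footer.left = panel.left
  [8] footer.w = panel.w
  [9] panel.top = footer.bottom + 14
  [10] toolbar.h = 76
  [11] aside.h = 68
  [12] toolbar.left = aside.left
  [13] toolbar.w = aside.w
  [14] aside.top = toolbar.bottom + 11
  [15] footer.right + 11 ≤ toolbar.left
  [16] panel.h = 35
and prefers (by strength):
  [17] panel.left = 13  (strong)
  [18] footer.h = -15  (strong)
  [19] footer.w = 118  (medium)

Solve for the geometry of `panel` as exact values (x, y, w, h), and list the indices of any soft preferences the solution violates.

1. panel.x = 2  [footer.left = panel.left]
2. panel.w = 118  [footer.w = panel.w]
3. panel.y = 57  [panel.top = footer.bottom + 14]
4. panel.h = 35  [panel.h = 35]

panel = (x=2, y=57, w=118, h=35)
violated soft preferences: 17, 18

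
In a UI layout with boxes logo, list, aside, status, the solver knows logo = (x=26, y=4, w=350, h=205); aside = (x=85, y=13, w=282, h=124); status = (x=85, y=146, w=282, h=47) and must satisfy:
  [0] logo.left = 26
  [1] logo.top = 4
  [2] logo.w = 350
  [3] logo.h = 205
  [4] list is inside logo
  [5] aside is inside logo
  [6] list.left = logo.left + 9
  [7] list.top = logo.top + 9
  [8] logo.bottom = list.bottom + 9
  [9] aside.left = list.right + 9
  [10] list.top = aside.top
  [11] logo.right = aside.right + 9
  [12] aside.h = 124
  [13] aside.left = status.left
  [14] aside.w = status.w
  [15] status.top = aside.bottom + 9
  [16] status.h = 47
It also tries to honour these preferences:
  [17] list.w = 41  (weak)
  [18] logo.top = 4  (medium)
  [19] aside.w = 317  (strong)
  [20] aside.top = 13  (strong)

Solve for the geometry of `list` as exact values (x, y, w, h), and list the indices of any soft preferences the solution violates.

1. list.x = 35  [list.left = logo.left + 9]
2. list.y = 13  [list.top = logo.top + 9]
3. list.h = 187  [logo.bottom = list.bottom + 9]
4. list.w = 41  [aside.left = list.right + 9]

list = (x=35, y=13, w=41, h=187)
violated soft preferences: 19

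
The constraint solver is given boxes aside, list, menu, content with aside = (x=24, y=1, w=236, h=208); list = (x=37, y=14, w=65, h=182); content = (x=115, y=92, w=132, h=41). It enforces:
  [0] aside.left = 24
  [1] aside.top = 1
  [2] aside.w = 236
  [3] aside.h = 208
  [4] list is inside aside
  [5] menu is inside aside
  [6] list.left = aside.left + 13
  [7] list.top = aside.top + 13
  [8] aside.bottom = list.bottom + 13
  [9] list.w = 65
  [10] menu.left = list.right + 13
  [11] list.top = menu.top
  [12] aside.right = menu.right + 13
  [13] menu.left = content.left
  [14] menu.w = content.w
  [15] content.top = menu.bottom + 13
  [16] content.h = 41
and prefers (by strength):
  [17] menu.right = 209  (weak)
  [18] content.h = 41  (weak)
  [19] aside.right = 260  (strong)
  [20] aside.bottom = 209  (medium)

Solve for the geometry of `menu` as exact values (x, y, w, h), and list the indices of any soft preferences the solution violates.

menu = (x=115, y=14, w=132, h=65)
violated soft preferences: 17

1. menu.x = 115  [menu.left = list.right + 13]
2. menu.y = 14  [list.top = menu.top]
3. menu.w = 132  [aside.right = menu.right + 13]
4. menu.h = 65  [content.top = menu.bottom + 13]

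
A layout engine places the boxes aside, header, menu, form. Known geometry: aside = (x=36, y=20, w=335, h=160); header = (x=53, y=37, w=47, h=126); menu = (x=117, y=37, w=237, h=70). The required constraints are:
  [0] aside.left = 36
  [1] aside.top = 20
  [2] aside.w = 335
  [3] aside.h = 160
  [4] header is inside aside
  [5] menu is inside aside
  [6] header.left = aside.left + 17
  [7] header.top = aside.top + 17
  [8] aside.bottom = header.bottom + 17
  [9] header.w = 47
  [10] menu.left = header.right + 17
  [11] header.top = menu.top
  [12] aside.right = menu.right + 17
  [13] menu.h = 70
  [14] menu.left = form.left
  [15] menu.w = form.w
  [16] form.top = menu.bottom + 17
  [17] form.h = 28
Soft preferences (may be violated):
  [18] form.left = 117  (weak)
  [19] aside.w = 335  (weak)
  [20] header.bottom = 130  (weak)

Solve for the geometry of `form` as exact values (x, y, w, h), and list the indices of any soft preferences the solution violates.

form = (x=117, y=124, w=237, h=28)
violated soft preferences: 20

1. form.x = 117  [menu.left = form.left]
2. form.w = 237  [menu.w = form.w]
3. form.y = 124  [form.top = menu.bottom + 17]
4. form.h = 28  [form.h = 28]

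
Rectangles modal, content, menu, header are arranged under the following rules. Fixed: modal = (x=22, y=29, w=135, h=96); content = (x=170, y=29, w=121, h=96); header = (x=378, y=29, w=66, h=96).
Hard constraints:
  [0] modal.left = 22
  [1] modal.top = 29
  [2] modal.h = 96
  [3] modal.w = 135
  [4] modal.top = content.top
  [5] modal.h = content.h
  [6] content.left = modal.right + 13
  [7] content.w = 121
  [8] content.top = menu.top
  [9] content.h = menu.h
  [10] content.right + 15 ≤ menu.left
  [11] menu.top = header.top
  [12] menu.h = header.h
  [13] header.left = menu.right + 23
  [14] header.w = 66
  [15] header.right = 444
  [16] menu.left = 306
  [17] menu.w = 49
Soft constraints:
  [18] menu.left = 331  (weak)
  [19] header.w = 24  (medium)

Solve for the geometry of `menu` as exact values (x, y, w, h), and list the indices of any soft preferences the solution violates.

1. menu.y = 29  [content.top = menu.top]
2. menu.h = 96  [content.h = menu.h]
3. menu.x = 306  [menu.left = 306]
4. menu.w = 49  [menu.w = 49]

menu = (x=306, y=29, w=49, h=96)
violated soft preferences: 18, 19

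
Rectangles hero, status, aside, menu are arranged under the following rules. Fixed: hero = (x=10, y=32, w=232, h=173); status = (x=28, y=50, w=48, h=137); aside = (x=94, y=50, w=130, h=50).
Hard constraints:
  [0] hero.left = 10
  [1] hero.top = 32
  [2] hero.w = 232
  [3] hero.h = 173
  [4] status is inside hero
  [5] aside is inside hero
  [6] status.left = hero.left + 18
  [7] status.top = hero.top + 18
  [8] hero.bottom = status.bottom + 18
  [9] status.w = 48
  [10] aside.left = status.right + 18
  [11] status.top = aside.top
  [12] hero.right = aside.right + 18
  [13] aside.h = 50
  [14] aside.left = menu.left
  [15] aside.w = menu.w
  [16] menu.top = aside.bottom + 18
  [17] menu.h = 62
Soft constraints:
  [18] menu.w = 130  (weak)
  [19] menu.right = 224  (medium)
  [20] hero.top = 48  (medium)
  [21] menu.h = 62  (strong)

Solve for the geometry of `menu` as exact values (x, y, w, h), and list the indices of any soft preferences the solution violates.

1. menu.x = 94  [aside.left = menu.left]
2. menu.w = 130  [aside.w = menu.w]
3. menu.y = 118  [menu.top = aside.bottom + 18]
4. menu.h = 62  [menu.h = 62]

menu = (x=94, y=118, w=130, h=62)
violated soft preferences: 20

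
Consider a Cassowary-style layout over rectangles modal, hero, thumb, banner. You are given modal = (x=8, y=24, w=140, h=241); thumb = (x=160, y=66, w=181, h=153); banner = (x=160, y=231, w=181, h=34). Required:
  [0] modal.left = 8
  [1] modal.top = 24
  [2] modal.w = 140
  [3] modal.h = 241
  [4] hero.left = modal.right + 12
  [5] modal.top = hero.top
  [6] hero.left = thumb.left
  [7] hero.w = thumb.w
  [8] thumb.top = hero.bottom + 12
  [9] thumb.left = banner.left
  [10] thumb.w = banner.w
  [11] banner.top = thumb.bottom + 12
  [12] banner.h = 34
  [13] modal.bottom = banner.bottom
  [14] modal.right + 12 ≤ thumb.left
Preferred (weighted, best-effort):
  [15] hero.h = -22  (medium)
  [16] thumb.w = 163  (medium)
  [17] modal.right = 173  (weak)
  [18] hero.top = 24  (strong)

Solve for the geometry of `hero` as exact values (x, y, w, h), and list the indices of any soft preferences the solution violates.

hero = (x=160, y=24, w=181, h=30)
violated soft preferences: 15, 16, 17

1. hero.x = 160  [hero.left = modal.right + 12]
2. hero.y = 24  [modal.top = hero.top]
3. hero.w = 181  [hero.w = thumb.w]
4. hero.h = 30  [thumb.top = hero.bottom + 12]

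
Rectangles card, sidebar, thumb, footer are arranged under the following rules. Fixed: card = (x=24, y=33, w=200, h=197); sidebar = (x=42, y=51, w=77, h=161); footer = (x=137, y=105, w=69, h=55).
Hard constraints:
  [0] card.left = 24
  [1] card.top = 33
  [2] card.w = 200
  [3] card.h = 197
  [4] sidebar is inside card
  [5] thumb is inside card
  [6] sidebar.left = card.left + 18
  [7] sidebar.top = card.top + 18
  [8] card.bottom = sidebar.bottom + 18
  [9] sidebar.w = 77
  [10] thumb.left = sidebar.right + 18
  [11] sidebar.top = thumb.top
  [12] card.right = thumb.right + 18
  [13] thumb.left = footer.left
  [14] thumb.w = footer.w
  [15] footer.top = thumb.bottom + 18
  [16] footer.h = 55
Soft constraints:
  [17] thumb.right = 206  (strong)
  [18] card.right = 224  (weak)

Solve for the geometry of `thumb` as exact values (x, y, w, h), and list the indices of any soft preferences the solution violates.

1. thumb.x = 137  [thumb.left = sidebar.right + 18]
2. thumb.y = 51  [sidebar.top = thumb.top]
3. thumb.w = 69  [card.right = thumb.right + 18]
4. thumb.h = 36  [footer.top = thumb.bottom + 18]

thumb = (x=137, y=51, w=69, h=36)
violated soft preferences: none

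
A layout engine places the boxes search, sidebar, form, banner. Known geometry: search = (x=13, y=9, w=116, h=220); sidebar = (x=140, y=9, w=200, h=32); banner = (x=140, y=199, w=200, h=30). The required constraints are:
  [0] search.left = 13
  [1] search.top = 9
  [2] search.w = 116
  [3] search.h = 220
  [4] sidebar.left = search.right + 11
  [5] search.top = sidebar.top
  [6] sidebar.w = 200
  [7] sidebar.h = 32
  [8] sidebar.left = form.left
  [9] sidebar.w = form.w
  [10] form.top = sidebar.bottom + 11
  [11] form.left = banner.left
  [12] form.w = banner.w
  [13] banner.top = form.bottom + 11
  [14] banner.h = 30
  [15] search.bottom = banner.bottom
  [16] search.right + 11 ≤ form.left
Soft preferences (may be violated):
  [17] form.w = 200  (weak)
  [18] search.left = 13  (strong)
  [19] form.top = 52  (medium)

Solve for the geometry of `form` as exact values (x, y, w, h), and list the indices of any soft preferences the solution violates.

form = (x=140, y=52, w=200, h=136)
violated soft preferences: none

1. form.x = 140  [sidebar.left = form.left]
2. form.w = 200  [sidebar.w = form.w]
3. form.y = 52  [form.top = sidebar.bottom + 11]
4. form.h = 136  [banner.top = form.bottom + 11]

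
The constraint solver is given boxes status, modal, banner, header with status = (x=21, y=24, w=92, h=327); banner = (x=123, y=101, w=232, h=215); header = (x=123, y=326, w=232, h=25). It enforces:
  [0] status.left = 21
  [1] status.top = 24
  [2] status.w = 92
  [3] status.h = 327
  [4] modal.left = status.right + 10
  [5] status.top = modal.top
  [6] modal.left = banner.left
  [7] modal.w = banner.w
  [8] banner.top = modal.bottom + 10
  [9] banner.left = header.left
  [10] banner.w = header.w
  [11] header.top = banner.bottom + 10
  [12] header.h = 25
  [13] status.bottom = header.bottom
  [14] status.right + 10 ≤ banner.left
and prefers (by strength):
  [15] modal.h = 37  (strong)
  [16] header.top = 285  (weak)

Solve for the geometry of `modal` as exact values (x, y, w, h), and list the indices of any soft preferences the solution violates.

1. modal.x = 123  [modal.left = status.right + 10]
2. modal.y = 24  [status.top = modal.top]
3. modal.w = 232  [modal.w = banner.w]
4. modal.h = 67  [banner.top = modal.bottom + 10]

modal = (x=123, y=24, w=232, h=67)
violated soft preferences: 15, 16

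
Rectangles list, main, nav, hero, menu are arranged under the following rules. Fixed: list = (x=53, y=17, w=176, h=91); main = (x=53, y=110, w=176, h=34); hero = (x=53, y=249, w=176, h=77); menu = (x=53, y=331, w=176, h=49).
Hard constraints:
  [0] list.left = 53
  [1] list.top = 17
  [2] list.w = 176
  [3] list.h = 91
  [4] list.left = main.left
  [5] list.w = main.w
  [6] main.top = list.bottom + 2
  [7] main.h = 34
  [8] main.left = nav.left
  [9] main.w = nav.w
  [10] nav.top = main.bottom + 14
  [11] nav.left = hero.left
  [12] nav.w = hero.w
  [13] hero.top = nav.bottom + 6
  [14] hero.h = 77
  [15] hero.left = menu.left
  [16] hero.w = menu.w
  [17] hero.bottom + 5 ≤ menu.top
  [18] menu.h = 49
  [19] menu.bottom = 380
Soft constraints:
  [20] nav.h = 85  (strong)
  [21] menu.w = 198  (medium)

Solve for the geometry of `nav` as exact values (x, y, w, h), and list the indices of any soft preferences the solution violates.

1. nav.x = 53  [main.left = nav.left]
2. nav.w = 176  [main.w = nav.w]
3. nav.y = 158  [nav.top = main.bottom + 14]
4. nav.h = 85  [hero.top = nav.bottom + 6]

nav = (x=53, y=158, w=176, h=85)
violated soft preferences: 21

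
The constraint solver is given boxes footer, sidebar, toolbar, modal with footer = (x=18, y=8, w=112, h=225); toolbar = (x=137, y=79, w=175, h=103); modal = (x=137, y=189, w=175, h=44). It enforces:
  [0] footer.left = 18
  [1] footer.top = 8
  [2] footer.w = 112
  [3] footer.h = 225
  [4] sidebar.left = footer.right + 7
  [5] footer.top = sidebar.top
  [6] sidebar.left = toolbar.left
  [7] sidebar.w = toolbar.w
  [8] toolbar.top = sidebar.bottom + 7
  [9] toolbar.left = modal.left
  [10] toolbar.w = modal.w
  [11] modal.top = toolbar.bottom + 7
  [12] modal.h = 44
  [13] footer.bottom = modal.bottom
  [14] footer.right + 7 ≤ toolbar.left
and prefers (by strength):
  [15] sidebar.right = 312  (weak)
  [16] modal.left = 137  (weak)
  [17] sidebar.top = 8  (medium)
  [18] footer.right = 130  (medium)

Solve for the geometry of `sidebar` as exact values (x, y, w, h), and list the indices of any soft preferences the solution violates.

1. sidebar.x = 137  [sidebar.left = footer.right + 7]
2. sidebar.y = 8  [footer.top = sidebar.top]
3. sidebar.w = 175  [sidebar.w = toolbar.w]
4. sidebar.h = 64  [toolbar.top = sidebar.bottom + 7]

sidebar = (x=137, y=8, w=175, h=64)
violated soft preferences: none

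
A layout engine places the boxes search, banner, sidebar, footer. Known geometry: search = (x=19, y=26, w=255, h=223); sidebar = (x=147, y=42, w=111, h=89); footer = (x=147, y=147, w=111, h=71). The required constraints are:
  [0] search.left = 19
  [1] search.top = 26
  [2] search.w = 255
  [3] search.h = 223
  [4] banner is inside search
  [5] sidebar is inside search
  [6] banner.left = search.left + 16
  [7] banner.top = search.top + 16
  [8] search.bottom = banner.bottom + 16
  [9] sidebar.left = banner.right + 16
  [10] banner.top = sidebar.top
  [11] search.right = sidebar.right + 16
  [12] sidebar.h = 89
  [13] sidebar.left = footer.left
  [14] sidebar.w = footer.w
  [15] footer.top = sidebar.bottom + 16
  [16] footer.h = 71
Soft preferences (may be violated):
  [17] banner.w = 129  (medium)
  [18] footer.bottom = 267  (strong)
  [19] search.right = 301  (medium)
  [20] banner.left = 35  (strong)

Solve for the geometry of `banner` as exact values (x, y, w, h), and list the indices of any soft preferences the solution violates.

1. banner.x = 35  [banner.left = search.left + 16]
2. banner.y = 42  [banner.top = search.top + 16]
3. banner.h = 191  [search.bottom = banner.bottom + 16]
4. banner.w = 96  [sidebar.left = banner.right + 16]

banner = (x=35, y=42, w=96, h=191)
violated soft preferences: 17, 18, 19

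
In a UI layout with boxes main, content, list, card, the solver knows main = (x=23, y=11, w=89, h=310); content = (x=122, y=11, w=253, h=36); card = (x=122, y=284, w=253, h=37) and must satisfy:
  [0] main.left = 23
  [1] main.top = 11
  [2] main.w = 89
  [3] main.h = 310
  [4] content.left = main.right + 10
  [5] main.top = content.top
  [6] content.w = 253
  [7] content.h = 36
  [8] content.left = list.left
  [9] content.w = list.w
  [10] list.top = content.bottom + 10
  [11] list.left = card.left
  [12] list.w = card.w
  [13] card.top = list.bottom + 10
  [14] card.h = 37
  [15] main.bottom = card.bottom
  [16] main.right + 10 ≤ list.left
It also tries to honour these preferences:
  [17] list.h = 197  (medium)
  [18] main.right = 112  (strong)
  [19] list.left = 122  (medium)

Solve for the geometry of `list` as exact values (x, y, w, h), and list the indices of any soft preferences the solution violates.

1. list.x = 122  [content.left = list.left]
2. list.w = 253  [content.w = list.w]
3. list.y = 57  [list.top = content.bottom + 10]
4. list.h = 217  [card.top = list.bottom + 10]

list = (x=122, y=57, w=253, h=217)
violated soft preferences: 17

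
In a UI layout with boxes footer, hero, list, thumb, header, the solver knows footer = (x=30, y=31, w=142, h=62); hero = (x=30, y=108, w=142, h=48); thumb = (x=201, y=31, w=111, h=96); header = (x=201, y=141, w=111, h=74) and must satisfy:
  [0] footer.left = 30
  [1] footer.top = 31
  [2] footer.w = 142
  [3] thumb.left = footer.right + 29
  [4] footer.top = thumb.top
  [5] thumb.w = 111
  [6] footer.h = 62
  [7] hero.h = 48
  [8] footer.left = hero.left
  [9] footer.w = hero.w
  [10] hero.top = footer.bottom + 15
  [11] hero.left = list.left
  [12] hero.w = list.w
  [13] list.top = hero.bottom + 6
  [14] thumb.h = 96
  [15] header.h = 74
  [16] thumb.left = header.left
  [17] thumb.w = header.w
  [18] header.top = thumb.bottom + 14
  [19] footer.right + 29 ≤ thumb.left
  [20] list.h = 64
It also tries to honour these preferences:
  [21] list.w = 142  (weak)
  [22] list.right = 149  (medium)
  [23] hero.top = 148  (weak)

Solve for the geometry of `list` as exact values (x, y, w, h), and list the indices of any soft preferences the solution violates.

list = (x=30, y=162, w=142, h=64)
violated soft preferences: 22, 23

1. list.x = 30  [hero.left = list.left]
2. list.w = 142  [hero.w = list.w]
3. list.y = 162  [list.top = hero.bottom + 6]
4. list.h = 64  [list.h = 64]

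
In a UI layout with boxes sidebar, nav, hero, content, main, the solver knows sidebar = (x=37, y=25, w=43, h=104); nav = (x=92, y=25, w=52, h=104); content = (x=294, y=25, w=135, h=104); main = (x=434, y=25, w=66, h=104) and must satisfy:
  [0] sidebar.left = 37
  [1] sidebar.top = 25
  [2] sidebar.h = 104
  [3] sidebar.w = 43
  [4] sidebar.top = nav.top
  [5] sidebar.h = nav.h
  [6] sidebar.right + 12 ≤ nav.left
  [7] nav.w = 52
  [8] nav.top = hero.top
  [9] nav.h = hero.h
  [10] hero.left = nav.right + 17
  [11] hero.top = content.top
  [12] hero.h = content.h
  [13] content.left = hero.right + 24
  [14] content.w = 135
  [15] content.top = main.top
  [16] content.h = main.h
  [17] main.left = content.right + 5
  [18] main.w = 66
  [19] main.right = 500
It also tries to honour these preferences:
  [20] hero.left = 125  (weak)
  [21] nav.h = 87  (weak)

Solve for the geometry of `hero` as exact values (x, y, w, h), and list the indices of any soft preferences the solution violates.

hero = (x=161, y=25, w=109, h=104)
violated soft preferences: 20, 21

1. hero.y = 25  [nav.top = hero.top]
2. hero.h = 104  [nav.h = hero.h]
3. hero.x = 161  [hero.left = nav.right + 17]
4. hero.w = 109  [content.left = hero.right + 24]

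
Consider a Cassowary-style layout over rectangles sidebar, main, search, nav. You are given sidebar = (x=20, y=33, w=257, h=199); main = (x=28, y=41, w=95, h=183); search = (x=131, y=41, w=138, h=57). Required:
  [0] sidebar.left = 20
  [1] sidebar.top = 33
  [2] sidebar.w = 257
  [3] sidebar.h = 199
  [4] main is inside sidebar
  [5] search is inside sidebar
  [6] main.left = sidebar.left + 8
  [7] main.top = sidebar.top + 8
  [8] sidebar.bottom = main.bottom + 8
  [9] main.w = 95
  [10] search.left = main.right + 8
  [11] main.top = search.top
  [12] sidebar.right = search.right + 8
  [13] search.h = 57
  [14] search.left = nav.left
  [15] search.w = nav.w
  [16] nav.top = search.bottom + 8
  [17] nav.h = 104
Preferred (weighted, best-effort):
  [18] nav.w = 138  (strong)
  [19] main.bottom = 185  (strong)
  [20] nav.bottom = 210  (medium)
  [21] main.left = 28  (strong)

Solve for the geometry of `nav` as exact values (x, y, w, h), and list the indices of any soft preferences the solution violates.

nav = (x=131, y=106, w=138, h=104)
violated soft preferences: 19

1. nav.x = 131  [search.left = nav.left]
2. nav.w = 138  [search.w = nav.w]
3. nav.y = 106  [nav.top = search.bottom + 8]
4. nav.h = 104  [nav.h = 104]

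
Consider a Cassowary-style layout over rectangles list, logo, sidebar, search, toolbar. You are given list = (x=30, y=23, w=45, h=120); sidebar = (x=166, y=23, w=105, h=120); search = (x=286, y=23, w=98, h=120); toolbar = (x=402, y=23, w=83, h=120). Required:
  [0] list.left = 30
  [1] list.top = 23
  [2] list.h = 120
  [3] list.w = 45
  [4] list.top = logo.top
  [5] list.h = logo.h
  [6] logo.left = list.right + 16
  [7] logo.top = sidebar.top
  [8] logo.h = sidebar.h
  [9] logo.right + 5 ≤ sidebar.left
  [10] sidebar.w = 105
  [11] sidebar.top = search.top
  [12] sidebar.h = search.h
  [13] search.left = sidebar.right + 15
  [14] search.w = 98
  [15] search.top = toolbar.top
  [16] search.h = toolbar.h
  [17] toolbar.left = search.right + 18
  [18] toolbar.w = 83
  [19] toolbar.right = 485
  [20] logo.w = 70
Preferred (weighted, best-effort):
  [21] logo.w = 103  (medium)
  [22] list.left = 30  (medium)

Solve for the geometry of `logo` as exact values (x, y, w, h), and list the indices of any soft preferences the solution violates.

logo = (x=91, y=23, w=70, h=120)
violated soft preferences: 21

1. logo.y = 23  [list.top = logo.top]
2. logo.h = 120  [list.h = logo.h]
3. logo.x = 91  [logo.left = list.right + 16]
4. logo.w = 70  [logo.w = 70]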